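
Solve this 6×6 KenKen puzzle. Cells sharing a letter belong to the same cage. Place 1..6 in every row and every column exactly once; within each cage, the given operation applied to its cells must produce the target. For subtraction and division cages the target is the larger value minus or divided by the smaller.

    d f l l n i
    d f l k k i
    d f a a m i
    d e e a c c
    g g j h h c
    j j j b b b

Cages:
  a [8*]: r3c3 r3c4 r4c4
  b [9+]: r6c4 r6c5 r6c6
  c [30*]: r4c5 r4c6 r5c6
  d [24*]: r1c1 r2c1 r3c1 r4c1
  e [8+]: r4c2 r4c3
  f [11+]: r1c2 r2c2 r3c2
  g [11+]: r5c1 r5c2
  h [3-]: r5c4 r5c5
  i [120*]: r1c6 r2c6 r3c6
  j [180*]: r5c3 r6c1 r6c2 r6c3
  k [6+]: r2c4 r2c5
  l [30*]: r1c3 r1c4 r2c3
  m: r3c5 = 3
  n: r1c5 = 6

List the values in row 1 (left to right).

N is a freebie, which forces r1c5 = 6.
Cage m is a single given cell, so r3c5 = 3.
Column 4 needs a 6, and only r6c4 is open for it.
In column 1, 6 can only go at r5c1, so r5c1 = 6.
Row 5 now contains 6, leaving r5c2 = 5.
Row 5 now contains 6, leaving r5c3 = 3.
Cage c needs product 30, so r4c5 = 5.
In row 3, 5 can only go at r3c6, so r3c6 = 5.
Column 6 already has 5, leaving r1c6 = 4.
Cage i needs product 120, which forces r2c6 = 6.
6 is placed in column 6, so r4c6 = 3.
Cage l has product 30; hence r1c4 = 3.
Cage f needs sum 11, leaving r3c2 = 6.
Column 2 already has 6, which forces r4c2 = 2.
Row 4 already has 2; hence r4c3 = 6.
Cage c needs product 30; hence r5c6 = 2.
Column 6 now contains 2, which forces r6c6 = 1.
2 is placed in column 2, which forces r1c2 = 1.
The 4 cells of cage d must have product 24, which forces r2c1 = 3.
Cage f needs sum 11, leaving r2c2 = 4.
Column 2 now contains 4, leaving r6c2 = 3.
Row 6 already has 1, leaving r6c5 = 2.
Row 1 now contains 1, leaving r1c1 = 2.
2 is placed in row 1, leaving r1c3 = 5.
Column 3 already has 5, so r2c3 = 2.
Cage k's pair has sum 6; hence r2c4 = 5.
Column 5 now contains 2; hence r2c5 = 1.
1 is placed in column 5, leaving r5c5 = 4.
Column 3 already has 5, so r6c3 = 4.
Column 3 already has 4, leaving r3c3 = 1.
Cage a needs product 8, which forces r3c4 = 2.
Cage a needs product 8, which forces r4c4 = 4.
Row 5 now contains 4; hence r5c4 = 1.
Row 6 now contains 4, so r6c1 = 5.
1 is placed in row 3, so r3c1 = 4.
Row 4 already has 4, so r4c1 = 1.
Filled in: 2 1 5 3 6 4 / 3 4 2 5 1 6 / 4 6 1 2 3 5 / 1 2 6 4 5 3 / 6 5 3 1 4 2 / 5 3 4 6 2 1.

2 1 5 3 6 4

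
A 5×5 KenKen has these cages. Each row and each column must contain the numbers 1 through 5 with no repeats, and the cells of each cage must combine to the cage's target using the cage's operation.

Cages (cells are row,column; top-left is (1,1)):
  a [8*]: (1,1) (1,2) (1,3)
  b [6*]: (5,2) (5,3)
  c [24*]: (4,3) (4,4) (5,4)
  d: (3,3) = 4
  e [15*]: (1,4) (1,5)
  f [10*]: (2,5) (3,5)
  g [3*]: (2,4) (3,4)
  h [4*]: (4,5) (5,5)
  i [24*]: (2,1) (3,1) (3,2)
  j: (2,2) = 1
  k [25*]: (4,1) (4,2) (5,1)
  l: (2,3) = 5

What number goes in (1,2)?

Cage j is a single given cell, so (2,2) = 1.
Cage l is a single given cell, leaving (2,3) = 5.
Row 2 already has 1, leaving (2,4) = 3.
Row 2 already has 5, so (2,5) = 2.
D is a freebie; hence (3,3) = 4.
3 is placed in column 4, leaving (3,4) = 1.
2 is placed in column 5, which forces (3,5) = 5.
Cage k has product 25, which forces (4,1) = 1.
The 3 cells of cage k must have product 25, leaving (4,2) = 5.
1 is placed in row 4, which forces (4,5) = 4.
Cage k has product 25, which forces (5,1) = 5.
4 is placed in column 5, leaving (5,5) = 1.
The 3 cells of cage a must have product 8, so (1,3) = 1.
3 is placed in column 4, so (1,4) = 5.
Column 5 already has 5, so (1,5) = 3.
Row 2 already has 2; hence (2,1) = 4.
The 3 cells of cage c must have product 24, leaving (4,3) = 3.
4 is placed in row 4; hence (4,4) = 2.
3 is placed in column 3, which forces (5,3) = 2.
Cage c has product 24, leaving (5,4) = 4.
Column 1 now contains 4, leaving (1,1) = 2.
The 3 cells of cage a must have product 8, which forces (1,2) = 4.
Column 1 now contains 2, which forces (3,1) = 3.
Row 3 now contains 3, so (3,2) = 2.
Row 5 already has 2; hence (5,2) = 3.
The full grid is 2 4 1 5 3 / 4 1 5 3 2 / 3 2 4 1 5 / 1 5 3 2 4 / 5 3 2 4 1.

4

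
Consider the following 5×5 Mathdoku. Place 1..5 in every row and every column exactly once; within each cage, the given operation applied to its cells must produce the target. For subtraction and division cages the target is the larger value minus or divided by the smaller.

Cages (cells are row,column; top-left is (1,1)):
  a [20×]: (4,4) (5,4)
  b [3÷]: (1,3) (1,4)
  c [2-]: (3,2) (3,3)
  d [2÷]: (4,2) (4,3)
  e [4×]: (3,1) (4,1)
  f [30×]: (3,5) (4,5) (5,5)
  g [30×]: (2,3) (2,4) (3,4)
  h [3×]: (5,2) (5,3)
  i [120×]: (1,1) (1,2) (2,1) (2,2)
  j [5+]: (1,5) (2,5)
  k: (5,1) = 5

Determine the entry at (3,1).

K is a freebie, which forces (5,1) = 5.
Row 5 already has 5; hence (5,4) = 4.
Column 4 already has 4; hence (4,4) = 5.
Cage g needs product 30, leaving (2,3) = 5.
Cage f needs product 30, so (3,5) = 5.
Cage i has product 120, which forces (1,2) = 5.
In row 2, 1 can only go at (2,5), so (2,5) = 1.
The two cells of cage j must have sum 5, so (1,5) = 4.
Row 1 needs a 2, and only (1,1) is open for it.
Row 2 needs a 2, and only (2,4) is open for it.
Column 4 now contains 2; hence (3,4) = 3.
The two cells of cage b must have quotient 3; hence (1,3) = 3.
Column 4 now contains 3, leaving (1,4) = 1.
Column 3 already has 3, leaving (5,3) = 1.
Row 5 now contains 1, leaving (5,2) = 3.
Row 5 now contains 3, so (5,5) = 2.
Cage i needs product 120; hence (2,1) = 3.
Column 2 now contains 3, leaving (2,2) = 4.
Column 2 now contains 4, so (3,2) = 2.
2 is placed in row 3, which forces (3,3) = 4.
2 is placed in column 2, leaving (4,2) = 1.
Column 3 already has 4, which forces (4,3) = 2.
Column 5 now contains 2, which forces (4,5) = 3.
Row 3 already has 4, so (3,1) = 1.
Row 4 now contains 1, leaving (4,1) = 4.
The full grid is 2 5 3 1 4 / 3 4 5 2 1 / 1 2 4 3 5 / 4 1 2 5 3 / 5 3 1 4 2.

1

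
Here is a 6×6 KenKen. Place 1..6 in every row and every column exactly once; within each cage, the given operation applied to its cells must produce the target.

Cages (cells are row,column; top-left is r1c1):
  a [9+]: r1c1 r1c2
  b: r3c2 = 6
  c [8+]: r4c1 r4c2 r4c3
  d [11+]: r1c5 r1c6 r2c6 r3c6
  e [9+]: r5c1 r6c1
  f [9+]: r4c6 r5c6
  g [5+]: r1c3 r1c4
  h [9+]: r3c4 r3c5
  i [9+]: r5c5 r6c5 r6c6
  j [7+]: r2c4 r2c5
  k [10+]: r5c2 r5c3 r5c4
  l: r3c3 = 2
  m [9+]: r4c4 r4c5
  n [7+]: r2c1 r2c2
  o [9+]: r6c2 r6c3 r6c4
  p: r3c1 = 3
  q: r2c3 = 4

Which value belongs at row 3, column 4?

Cage q is a single given cell, leaving r2c3 = 4.
P is a freebie, so r3c1 = 3.
B is a freebie, which forces r3c2 = 6.
L is a freebie, leaving r3c3 = 2.
The only place for 3 in row 2 is r2c6.
In row 3, 1 can only go at r3c6, so r3c6 = 1.
In column 1, 1 can only go at r4c1, so r4c1 = 1.
Row 4 needs a 2, and only r4c2 is open for it.
Cage c has sum 8; hence r4c3 = 5.
Row 4 already has 5, which forces r4c6 = 4.
4 is placed in column 6, so r5c6 = 5.
Row 5 now contains 5; hence r5c1 = 4.
Cage e needs two cells with sum 9, so r6c1 = 5.
Column 1 now contains 5, leaving r1c1 = 6.
Cage a needs two cells with sum 9, so r1c2 = 3.
Row 1 now contains 3, so r1c3 = 1.
1 is placed in row 1, leaving r1c5 = 5.
6 is placed in row 1, leaving r1c6 = 2.
6 is placed in column 1, which forces r2c1 = 2.
Column 5 now contains 5, so r3c5 = 4.
Column 2 already has 3, leaving r5c2 = 1.
1 is placed in column 2, so r6c2 = 4.
The 3 cells of cage o must have sum 9, so r6c4 = 2.
Column 6 now contains 2, so r6c6 = 6.
Row 1 now contains 2, which forces r1c4 = 4.
1 is placed in column 2, which forces r2c2 = 5.
Row 3 now contains 4; hence r3c4 = 5.
Cage i has sum 9, so r5c5 = 2.
Row 6 already has 6, leaving r6c3 = 3.
Row 6 already has 6; hence r6c5 = 1.
Cage j needs two cells with sum 7, so r2c4 = 1.
Column 5 now contains 1, which forces r2c5 = 6.
6 is placed in column 5; hence r4c5 = 3.
Column 3 now contains 3, leaving r5c3 = 6.
The 3 cells of cage k must have sum 10, which forces r5c4 = 3.
3 is placed in row 4, leaving r4c4 = 6.
Completed grid: 6 3 1 4 5 2 / 2 5 4 1 6 3 / 3 6 2 5 4 1 / 1 2 5 6 3 4 / 4 1 6 3 2 5 / 5 4 3 2 1 6.

5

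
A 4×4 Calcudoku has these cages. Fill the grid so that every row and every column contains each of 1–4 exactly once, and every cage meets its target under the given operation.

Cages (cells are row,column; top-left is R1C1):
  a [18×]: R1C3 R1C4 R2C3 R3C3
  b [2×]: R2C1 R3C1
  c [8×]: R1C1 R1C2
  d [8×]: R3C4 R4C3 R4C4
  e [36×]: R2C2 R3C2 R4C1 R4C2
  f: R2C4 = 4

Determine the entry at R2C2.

Cage a needs product 18, leaving R1C4 = 3.
F is a freebie; hence R2C4 = 4.
Cage e needs product 36, leaving R4C1 = 3.
The 3 cells of cage d must have product 8, leaving R4C3 = 4.
The 4 cells of cage e must have product 36; hence R2C2 = 3.
Cage e has product 36, leaving R3C2 = 4.
Row 4 now contains 4, which forces R4C2 = 1.
1 is placed in row 4, leaving R4C4 = 2.
Cage c needs two cells with product 8, leaving R1C1 = 4.
Column 2 already has 4, so R1C2 = 2.
Row 1 now contains 2, which forces R1C3 = 1.
Column 3 already has 1; hence R2C3 = 2.
Cage a has product 18; hence R3C3 = 3.
Column 4 now contains 2; hence R3C4 = 1.
Row 2 now contains 2, which forces R2C1 = 1.
1 is placed in row 3, which forces R3C1 = 2.
Completed grid: 4 2 1 3 / 1 3 2 4 / 2 4 3 1 / 3 1 4 2.

3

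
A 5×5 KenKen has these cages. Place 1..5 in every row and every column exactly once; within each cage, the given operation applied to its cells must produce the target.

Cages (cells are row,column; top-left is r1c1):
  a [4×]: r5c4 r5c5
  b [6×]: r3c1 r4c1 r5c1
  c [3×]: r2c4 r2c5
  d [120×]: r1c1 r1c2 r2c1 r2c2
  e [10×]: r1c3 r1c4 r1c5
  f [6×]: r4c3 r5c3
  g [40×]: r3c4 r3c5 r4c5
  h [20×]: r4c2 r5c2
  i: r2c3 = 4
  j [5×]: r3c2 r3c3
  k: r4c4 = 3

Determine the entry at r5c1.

2

Cage i is given; hence r2c3 = 4.
Cage k is a single given cell, which forces r4c4 = 3.
Column 4 now contains 3, which forces r2c4 = 1.
The two cells of cage c must have product 3, leaving r2c5 = 3.
Row 4 already has 3, leaving r4c3 = 2.
Cage f needs two cells with product 6, which forces r5c3 = 3.
Column 4 now contains 1, which forces r5c4 = 4.
4 is placed in row 5, leaving r5c5 = 1.
The 3 cells of cage e must have product 10; hence r1c3 = 1.
Cage b has product 6, so r3c1 = 3.
Column 3 already has 1, which forces r3c3 = 5.
5 is placed in row 3, leaving r3c4 = 2.
2 is placed in row 3, leaving r3c5 = 4.
Row 4 now contains 2, which forces r4c1 = 1.
Cage h's pair has product 20, so r4c2 = 4.
4 is placed in column 5, so r4c5 = 5.
Row 5 already has 1, so r5c1 = 2.
4 is placed in row 5, which forces r5c2 = 5.
3 is placed in column 1; hence r1c1 = 4.
4 is placed in column 2, so r1c2 = 3.
Column 4 already has 2; hence r1c4 = 5.
5 is placed in column 5, so r1c5 = 2.
Column 1 now contains 2, leaving r2c1 = 5.
5 is placed in column 2, which forces r2c2 = 2.
5 is placed in row 3, leaving r3c2 = 1.
Filled in: 4 3 1 5 2 / 5 2 4 1 3 / 3 1 5 2 4 / 1 4 2 3 5 / 2 5 3 4 1.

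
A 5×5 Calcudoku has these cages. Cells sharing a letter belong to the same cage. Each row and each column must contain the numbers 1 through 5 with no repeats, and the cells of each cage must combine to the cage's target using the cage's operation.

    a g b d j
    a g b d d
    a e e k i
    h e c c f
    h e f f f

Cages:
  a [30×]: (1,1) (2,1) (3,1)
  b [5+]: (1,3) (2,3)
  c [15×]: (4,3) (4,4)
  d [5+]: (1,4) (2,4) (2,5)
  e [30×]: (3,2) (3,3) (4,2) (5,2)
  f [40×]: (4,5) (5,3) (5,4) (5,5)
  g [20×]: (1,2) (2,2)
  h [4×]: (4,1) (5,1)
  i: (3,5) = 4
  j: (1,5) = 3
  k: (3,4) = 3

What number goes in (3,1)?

Cage j is given, which forces (1,5) = 3.
Cage k is a single given cell, so (3,4) = 3.
Cage i is given, leaving (3,5) = 4.
3 is placed in column 4, which forces (4,4) = 5.
The 3 cells of cage d must have sum 5; hence (1,4) = 2.
Cage a has product 30, so (2,1) = 3.
3 is placed in column 4, leaving (2,4) = 1.
Cage d has sum 5, leaving (2,5) = 2.
5 is placed in row 4, leaving (4,3) = 3.
Column 5 already has 2, which forces (4,5) = 1.
Column 4 now contains 1; hence (5,4) = 4.
Column 5 already has 1, leaving (5,5) = 5.
2 is placed in row 1; hence (1,1) = 5.
5 is placed in row 1, leaving (1,2) = 4.
The two cells of cage b must have sum 5, so (1,3) = 1.
Column 2 already has 4, which forces (2,2) = 5.
Row 2 now contains 1, which forces (2,3) = 4.
The 3 cells of cage a must have product 30, so (3,1) = 2.
Column 2 already has 5, leaving (3,2) = 1.
Column 3 now contains 1; hence (3,3) = 5.
Row 4 already has 1, so (4,1) = 4.
Row 4 already has 1, so (4,2) = 2.
Row 5 already has 4, leaving (5,1) = 1.
Cage e needs product 30, so (5,2) = 3.
Cage f has product 40, which forces (5,3) = 2.
Filled in: 5 4 1 2 3 / 3 5 4 1 2 / 2 1 5 3 4 / 4 2 3 5 1 / 1 3 2 4 5.

2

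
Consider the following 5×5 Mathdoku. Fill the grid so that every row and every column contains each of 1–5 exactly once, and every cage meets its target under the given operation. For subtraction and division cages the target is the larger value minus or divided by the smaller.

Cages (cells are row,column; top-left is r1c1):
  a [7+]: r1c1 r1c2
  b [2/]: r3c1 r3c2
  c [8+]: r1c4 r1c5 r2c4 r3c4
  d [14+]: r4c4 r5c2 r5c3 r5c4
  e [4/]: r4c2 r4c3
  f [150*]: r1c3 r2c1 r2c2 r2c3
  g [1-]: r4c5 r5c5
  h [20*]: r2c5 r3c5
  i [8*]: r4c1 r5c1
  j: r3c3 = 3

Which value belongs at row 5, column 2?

5

Cage f needs product 150, which forces r1c3 = 5.
Cage j is given; hence r3c3 = 3.
Column 3 already has 3; hence r2c3 = 2.
The only place for 1 in row 2 is r2c4.
In row 1, 1 can only go at r1c5, so r1c5 = 1.
The only place for 2 in row 1 is r1c4.
2 is placed in column 4; hence r3c4 = 4.
Row 3 now contains 4, leaving r3c5 = 5.
Column 5 already has 5, so r2c5 = 4.
The only place for 5 in row 4 is r4c4.
5 is placed in column 4; hence r5c4 = 3.
Row 5 now contains 3, leaving r5c5 = 2.
Cage i needs two cells with product 8, so r4c1 = 2.
Column 5 already has 2, which forces r4c5 = 3.
Row 5 now contains 2, which forces r5c1 = 4.
Row 5 now contains 2; hence r5c2 = 5.
The 4 cells of cage d must have sum 14, leaving r5c3 = 1.
Column 1 now contains 4, which forces r1c1 = 3.
Cage a's pair has sum 7, so r1c2 = 4.
The 4 cells of cage f must have product 150, so r2c1 = 5.
Column 2 now contains 5, leaving r2c2 = 3.
2 is placed in column 1, so r3c1 = 1.
Cage b needs two cells with quotient 2, so r3c2 = 2.
Cage e needs two cells with quotient 4, leaving r4c2 = 1.
1 is placed in column 3; hence r4c3 = 4.
The full grid is 3 4 5 2 1 / 5 3 2 1 4 / 1 2 3 4 5 / 2 1 4 5 3 / 4 5 1 3 2.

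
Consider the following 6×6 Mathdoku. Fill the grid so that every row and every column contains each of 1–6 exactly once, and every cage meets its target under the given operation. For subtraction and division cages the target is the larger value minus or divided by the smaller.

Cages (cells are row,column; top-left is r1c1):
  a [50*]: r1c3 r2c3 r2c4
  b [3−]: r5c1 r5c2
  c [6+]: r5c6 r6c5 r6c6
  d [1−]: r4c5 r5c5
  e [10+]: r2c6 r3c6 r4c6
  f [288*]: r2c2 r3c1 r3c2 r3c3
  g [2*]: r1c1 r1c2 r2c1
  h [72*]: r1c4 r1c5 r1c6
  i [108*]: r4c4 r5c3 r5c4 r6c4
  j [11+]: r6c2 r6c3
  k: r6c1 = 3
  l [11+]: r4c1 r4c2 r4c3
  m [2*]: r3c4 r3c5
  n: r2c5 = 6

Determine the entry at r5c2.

2

Cage g has product 2, which forces r1c1 = 2.
The 3 cells of cage g must have product 2, which forces r1c2 = 1.
Cage a has product 50, so r1c3 = 5.
The 3 cells of cage g must have product 2, which forces r2c1 = 1.
Cage a needs product 50; hence r2c3 = 2.
The 3 cells of cage a must have product 50, which forces r2c4 = 5.
Cage n is given, which forces r2c5 = 6.
Cage k is a single given cell, leaving r6c1 = 3.
5 is placed in column 3, which forces r6c3 = 6.
6 is placed in row 2, which forces r2c2 = 4.
Row 2 already has 4, which forces r2c6 = 3.
Cage i needs product 108, which forces r4c4 = 3.
6 is placed in column 3, leaving r5c3 = 3.
Cage i has product 108, so r5c4 = 6.
Column 6 now contains 3; hence r5c6 = 1.
Row 6 now contains 6, leaving r6c2 = 5.
Cage i has product 108; hence r6c4 = 2.
2 is placed in row 6, leaving r6c5 = 1.
2 is placed in row 6, so r6c6 = 4.
Column 4 now contains 6, leaving r1c4 = 4.
The 3 cells of cage h must have product 72, leaving r1c5 = 3.
Column 6 now contains 4, leaving r1c6 = 6.
Cage f has product 288, leaving r3c1 = 6.
Cage f has product 288, leaving r3c2 = 3.
Column 3 already has 3, which forces r3c3 = 4.
Column 4 now contains 2, which forces r3c4 = 1.
Column 5 already has 1, so r3c5 = 2.
Row 3 now contains 2, which forces r3c6 = 5.
Column 3 now contains 4, which forces r4c3 = 1.
5 is placed in column 6, so r4c6 = 2.
Row 5 already has 6; hence r5c1 = 5.
Row 5 now contains 3, so r5c2 = 2.
Row 5 now contains 5, so r5c5 = 4.
Column 1 now contains 5, leaving r4c1 = 4.
2 is placed in row 4; hence r4c2 = 6.
Column 5 now contains 4, so r4c5 = 5.
Filled in: 2 1 5 4 3 6 / 1 4 2 5 6 3 / 6 3 4 1 2 5 / 4 6 1 3 5 2 / 5 2 3 6 4 1 / 3 5 6 2 1 4.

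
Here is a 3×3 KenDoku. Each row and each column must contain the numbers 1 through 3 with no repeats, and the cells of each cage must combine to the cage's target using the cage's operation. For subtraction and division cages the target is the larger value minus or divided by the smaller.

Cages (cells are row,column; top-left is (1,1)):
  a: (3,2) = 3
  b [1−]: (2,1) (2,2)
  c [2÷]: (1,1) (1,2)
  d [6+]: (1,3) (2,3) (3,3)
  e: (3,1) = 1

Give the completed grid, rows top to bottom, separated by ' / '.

2 1 3 / 3 2 1 / 1 3 2

Cage e is a single given cell, so (3,1) = 1.
A is a freebie; hence (3,2) = 3.
3 is placed in row 3, which forces (3,3) = 2.
Column 1 now contains 1, so (1,1) = 2.
Cage c's pair has quotient 2, so (1,2) = 1.
Row 1 already has 1, so (1,3) = 3.
Column 1 now contains 2; hence (2,1) = 3.
1 is placed in column 2, which forces (2,2) = 2.
Column 3 now contains 3, so (2,3) = 1.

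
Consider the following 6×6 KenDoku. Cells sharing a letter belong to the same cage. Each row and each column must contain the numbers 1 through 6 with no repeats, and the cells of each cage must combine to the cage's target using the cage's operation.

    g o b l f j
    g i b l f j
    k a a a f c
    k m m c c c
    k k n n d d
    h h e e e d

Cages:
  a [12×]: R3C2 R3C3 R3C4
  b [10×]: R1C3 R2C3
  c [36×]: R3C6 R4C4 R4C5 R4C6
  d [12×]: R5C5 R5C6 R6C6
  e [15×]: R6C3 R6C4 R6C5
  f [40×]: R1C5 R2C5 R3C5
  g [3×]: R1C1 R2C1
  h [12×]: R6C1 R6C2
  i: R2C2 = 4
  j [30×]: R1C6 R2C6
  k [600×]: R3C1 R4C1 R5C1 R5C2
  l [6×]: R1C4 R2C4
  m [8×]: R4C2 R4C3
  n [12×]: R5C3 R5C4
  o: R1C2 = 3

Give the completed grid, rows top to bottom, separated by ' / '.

Cage o is given; hence R1C2 = 3.
Cage i is a single given cell, so R2C2 = 4.
Column 2 already has 4; hence R4C2 = 2.
Row 4 now contains 2; hence R4C3 = 4.
Cage k needs product 600, so R5C2 = 5.
Column 2 now contains 2, leaving R6C2 = 6.
Row 1 now contains 3, so R1C1 = 1.
Cage g needs two cells with product 3, so R2C1 = 3.
6 is placed in column 2, leaving R3C2 = 1.
Cage c needs product 36, leaving R3C6 = 2.
Cage h's pair has product 12; hence R6C1 = 2.
Cage l needs two cells with product 6, which forces R1C4 = 6.
Row 1 already has 6, so R1C6 = 5.
Cage l needs two cells with product 6, leaving R2C4 = 1.
Column 6 now contains 5, which forces R2C6 = 6.
Cage a has product 12, so R3C3 = 3.
Cage a has product 12; hence R3C4 = 4.
4 is placed in row 3, which forces R3C5 = 5.
Column 4 now contains 1, which forces R4C4 = 3.
Row 4 already has 3, leaving R4C6 = 1.
Column 4 now contains 4; hence R5C4 = 2.
Column 4 now contains 3; hence R6C4 = 5.
5 is placed in row 1, which forces R1C3 = 2.
The 3 cells of cage f must have product 40, which forces R1C5 = 4.
The two cells of cage b must have product 10, so R2C3 = 5.
Column 5 already has 5, leaving R2C5 = 2.
Row 3 now contains 5, so R3C1 = 6.
The 4 cells of cage k must have product 600, which forces R4C1 = 5.
1 is placed in row 4, leaving R4C5 = 6.
Cage k has product 600, leaving R5C1 = 4.
Row 5 already has 2, leaving R5C3 = 6.
Cage d needs product 12; hence R5C5 = 1.
Row 5 already has 4, leaving R5C6 = 3.
5 is placed in row 6, leaving R6C3 = 1.
Cage e has product 15, which forces R6C5 = 3.
Column 6 now contains 3, leaving R6C6 = 4.

1 3 2 6 4 5 / 3 4 5 1 2 6 / 6 1 3 4 5 2 / 5 2 4 3 6 1 / 4 5 6 2 1 3 / 2 6 1 5 3 4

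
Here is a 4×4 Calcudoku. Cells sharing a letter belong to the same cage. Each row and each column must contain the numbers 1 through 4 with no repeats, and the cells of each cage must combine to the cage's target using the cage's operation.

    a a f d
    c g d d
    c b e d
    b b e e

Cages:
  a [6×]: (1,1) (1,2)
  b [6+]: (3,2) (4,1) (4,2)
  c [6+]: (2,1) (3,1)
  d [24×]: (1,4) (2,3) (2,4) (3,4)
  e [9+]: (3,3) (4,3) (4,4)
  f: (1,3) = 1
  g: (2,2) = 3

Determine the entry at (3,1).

F is a freebie, which forces (1,3) = 1.
G is a freebie, leaving (2,2) = 3.
Cage a's pair has product 6, leaving (1,1) = 3.
Column 2 now contains 3; hence (1,2) = 2.
2 is placed in row 1, which forces (1,4) = 4.
Column 2 already has 2, so (3,2) = 1.
Column 1 now contains 3; hence (4,1) = 1.
Column 2 now contains 1, leaving (4,2) = 4.
Cage d has product 24; hence (2,3) = 2.
Cage d has product 24, so (2,4) = 1.
Cage e needs sum 9, leaving (3,3) = 4.
Cage d needs product 24; hence (3,4) = 3.
Column 3 already has 2, so (4,3) = 3.
Column 4 already has 3, which forces (4,4) = 2.
Row 2 now contains 2, so (2,1) = 4.
4 is placed in row 3, leaving (3,1) = 2.
The full grid is 3 2 1 4 / 4 3 2 1 / 2 1 4 3 / 1 4 3 2.

2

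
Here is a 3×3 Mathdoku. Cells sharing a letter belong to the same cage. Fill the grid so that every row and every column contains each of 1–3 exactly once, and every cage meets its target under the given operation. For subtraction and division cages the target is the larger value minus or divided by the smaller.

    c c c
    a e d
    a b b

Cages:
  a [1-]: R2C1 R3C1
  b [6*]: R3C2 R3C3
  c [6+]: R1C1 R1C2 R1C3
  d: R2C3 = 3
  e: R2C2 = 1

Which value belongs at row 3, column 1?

1

Cage e is a single given cell, leaving R2C2 = 1.
D is a freebie; hence R2C3 = 3.
Column 3 now contains 3; hence R3C3 = 2.
Column 3 now contains 2, which forces R1C3 = 1.
Row 2 already has 3, so R2C1 = 2.
Row 3 already has 2, so R3C2 = 3.
Column 1 already has 2; hence R1C1 = 3.
Column 2 already has 3, so R1C2 = 2.
Row 3 now contains 3; hence R3C1 = 1.
Completed grid: 3 2 1 / 2 1 3 / 1 3 2.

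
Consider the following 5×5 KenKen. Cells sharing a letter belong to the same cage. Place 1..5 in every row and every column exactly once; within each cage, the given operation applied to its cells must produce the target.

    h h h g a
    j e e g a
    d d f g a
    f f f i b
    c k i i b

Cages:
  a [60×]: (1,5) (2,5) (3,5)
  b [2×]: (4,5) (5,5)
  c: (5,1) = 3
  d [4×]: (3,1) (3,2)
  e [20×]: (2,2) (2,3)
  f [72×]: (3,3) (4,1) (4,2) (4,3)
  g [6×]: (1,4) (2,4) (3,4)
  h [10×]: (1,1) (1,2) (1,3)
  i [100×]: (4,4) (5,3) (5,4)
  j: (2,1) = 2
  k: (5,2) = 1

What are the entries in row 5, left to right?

J is a freebie, so (2,1) = 2.
The 4 cells of cage f must have product 72, leaving (3,3) = 3.
The 3 cells of cage i must have product 100, so (4,4) = 5.
Cage c is a single given cell; hence (5,1) = 3.
K is a freebie, which forces (5,2) = 1.
Cage i has product 100, which forces (5,3) = 5.
The 3 cells of cage i must have product 100; hence (5,4) = 4.
Row 5 already has 1; hence (5,5) = 2.
Cage e needs two cells with product 20, which forces (2,2) = 5.
Column 3 already has 5, which forces (2,3) = 4.
Row 2 now contains 4, leaving (2,5) = 3.
Cage d's pair has product 4, leaving (3,1) = 1.
Column 2 already has 1, leaving (3,2) = 4.
Row 3 already has 1, which forces (3,4) = 2.
Row 3 now contains 4; hence (3,5) = 5.
Column 1 already has 3, so (4,1) = 4.
Cage f needs product 72; hence (4,2) = 3.
The 4 cells of cage f must have product 72, which forces (4,3) = 2.
Column 5 already has 2, leaving (4,5) = 1.
Column 1 already has 1; hence (1,1) = 5.
5 is placed in column 2, so (1,2) = 2.
Column 3 already has 2; hence (1,3) = 1.
The 3 cells of cage g must have product 6, so (1,4) = 3.
Column 5 already has 5, so (1,5) = 4.
3 is placed in row 2, leaving (2,4) = 1.
Completed grid: 5 2 1 3 4 / 2 5 4 1 3 / 1 4 3 2 5 / 4 3 2 5 1 / 3 1 5 4 2.

3 1 5 4 2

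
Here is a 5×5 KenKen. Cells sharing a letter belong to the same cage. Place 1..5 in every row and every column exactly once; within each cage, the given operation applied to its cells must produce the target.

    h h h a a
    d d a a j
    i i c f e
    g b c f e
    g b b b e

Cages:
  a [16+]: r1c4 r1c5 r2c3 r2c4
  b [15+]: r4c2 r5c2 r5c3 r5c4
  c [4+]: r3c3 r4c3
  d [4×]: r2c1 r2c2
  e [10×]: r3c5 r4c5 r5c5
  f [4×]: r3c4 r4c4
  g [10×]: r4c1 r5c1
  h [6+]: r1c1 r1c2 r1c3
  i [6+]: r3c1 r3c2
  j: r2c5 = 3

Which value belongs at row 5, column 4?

Cage j is given, which forces r2c5 = 3.
In row 3, 3 can only go at r3c3, so r3c3 = 3.
Column 3 already has 3; hence r4c3 = 1.
Row 4 already has 1, which forces r4c4 = 4.
1 is placed in column 3, leaving r1c3 = 2.
Column 4 already has 4, which forces r3c4 = 1.
The 4 cells of cage a must have sum 16; hence r1c5 = 4.
Cage e needs product 10, leaving r5c5 = 1.
The only place for 5 in row 1 is r1c4.
Cage a needs sum 16, so r2c3 = 5.
Column 4 now contains 5, leaving r2c4 = 2.
Column 3 now contains 5, which forces r5c3 = 4.
Column 4 now contains 2, which forces r5c4 = 3.
Cage b has sum 15, leaving r4c2 = 3.
Cage b needs sum 15, leaving r5c2 = 5.
Cage h has sum 6, so r1c1 = 3.
Column 2 already has 3, leaving r1c2 = 1.
1 is placed in column 2, which forces r2c2 = 4.
Column 2 already has 4, so r3c2 = 2.
Row 3 now contains 2, so r3c5 = 5.
Cage g's pair has product 10, so r4c1 = 5.
Column 5 now contains 5, which forces r4c5 = 2.
5 is placed in row 5, leaving r5c1 = 2.
Row 2 already has 4, which forces r2c1 = 1.
Row 3 now contains 2, leaving r3c1 = 4.
Completed grid: 3 1 2 5 4 / 1 4 5 2 3 / 4 2 3 1 5 / 5 3 1 4 2 / 2 5 4 3 1.

3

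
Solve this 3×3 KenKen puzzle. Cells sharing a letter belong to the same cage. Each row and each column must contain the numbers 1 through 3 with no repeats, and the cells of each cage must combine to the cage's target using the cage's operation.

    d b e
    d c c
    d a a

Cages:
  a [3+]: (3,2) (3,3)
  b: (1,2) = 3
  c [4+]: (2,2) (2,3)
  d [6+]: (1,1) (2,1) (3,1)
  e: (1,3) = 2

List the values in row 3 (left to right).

Cage b is a single given cell; hence (1,2) = 3.
Cage e is given; hence (1,3) = 2.
3 is placed in column 2; hence (2,2) = 1.
1 is placed in row 2, so (2,3) = 3.
1 is placed in column 2, so (3,2) = 2.
Column 3 now contains 2, so (3,3) = 1.
Row 1 now contains 2, which forces (1,1) = 1.
3 is placed in row 2, leaving (2,1) = 2.
1 is placed in row 3, leaving (3,1) = 3.
Filled in: 1 3 2 / 2 1 3 / 3 2 1.

3 2 1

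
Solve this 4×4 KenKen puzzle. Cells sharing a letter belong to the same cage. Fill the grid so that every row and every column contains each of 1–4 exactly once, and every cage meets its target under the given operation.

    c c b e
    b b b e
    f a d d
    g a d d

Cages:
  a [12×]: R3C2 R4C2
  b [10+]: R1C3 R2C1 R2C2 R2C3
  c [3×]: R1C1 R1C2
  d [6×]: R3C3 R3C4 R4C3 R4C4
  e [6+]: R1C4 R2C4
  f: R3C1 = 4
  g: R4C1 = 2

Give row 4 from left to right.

2 4 1 3

Cage f is a single given cell; hence R3C1 = 4.
Row 3 already has 4, so R3C2 = 3.
Cage g is a single given cell; hence R4C1 = 2.
Column 2 already has 3, so R4C2 = 4.
Cage c needs two cells with product 3; hence R1C1 = 3.
Column 2 already has 3, so R1C2 = 1.
Column 1 now contains 3; hence R2C1 = 1.
1 is placed in column 2; hence R2C2 = 2.
2 is placed in row 2; hence R2C4 = 4.
The 4 cells of cage b must have sum 10, which forces R1C3 = 4.
Column 4 already has 4, so R1C4 = 2.
Row 2 now contains 4, so R2C3 = 3.
Column 4 already has 2; hence R3C4 = 1.
Column 3 already has 3, leaving R4C3 = 1.
Column 4 now contains 1; hence R4C4 = 3.
1 is placed in row 3; hence R3C3 = 2.
Completed grid: 3 1 4 2 / 1 2 3 4 / 4 3 2 1 / 2 4 1 3.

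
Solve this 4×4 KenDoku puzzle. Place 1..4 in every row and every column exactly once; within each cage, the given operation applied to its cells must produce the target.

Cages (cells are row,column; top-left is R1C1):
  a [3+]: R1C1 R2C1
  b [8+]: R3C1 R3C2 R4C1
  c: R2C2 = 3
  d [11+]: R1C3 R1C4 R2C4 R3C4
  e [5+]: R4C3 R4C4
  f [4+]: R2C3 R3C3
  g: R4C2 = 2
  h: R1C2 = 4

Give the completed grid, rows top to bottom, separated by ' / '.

1 4 2 3 / 2 3 1 4 / 4 1 3 2 / 3 2 4 1

Cage h is a single given cell; hence R1C2 = 4.
Cage c is given, so R2C2 = 3.
Row 2 now contains 3, leaving R2C3 = 1.
Column 3 now contains 1; hence R3C3 = 3.
Cage g is a single given cell, leaving R4C2 = 2.
Row 4 now contains 2, so R4C3 = 4.
Cage a needs two cells with sum 3; hence R1C1 = 1.
Column 3 already has 3, leaving R1C3 = 2.
The 4 cells of cage d must have sum 11, leaving R1C4 = 3.
Row 2 now contains 1, which forces R2C1 = 2.
Row 2 already has 2, leaving R2C4 = 4.
The 3 cells of cage b must have sum 8; hence R3C1 = 4.
2 is placed in column 2; hence R3C2 = 1.
4 is placed in column 4, which forces R3C4 = 2.
Cage b needs sum 8, leaving R4C1 = 3.
Cage e needs two cells with sum 5, which forces R4C4 = 1.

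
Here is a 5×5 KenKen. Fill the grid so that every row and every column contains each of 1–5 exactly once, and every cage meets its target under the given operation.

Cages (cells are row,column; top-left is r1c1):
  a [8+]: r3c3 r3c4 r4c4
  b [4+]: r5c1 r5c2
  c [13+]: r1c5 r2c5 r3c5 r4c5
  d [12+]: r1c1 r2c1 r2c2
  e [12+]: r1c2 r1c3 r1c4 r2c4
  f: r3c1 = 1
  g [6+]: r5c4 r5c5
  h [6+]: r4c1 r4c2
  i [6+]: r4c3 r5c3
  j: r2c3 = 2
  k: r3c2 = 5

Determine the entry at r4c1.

Cage j is a single given cell, which forces r2c3 = 2.
Cage f is given, which forces r3c1 = 1.
K is a freebie, so r3c2 = 5.
Column 1 now contains 1, so r5c1 = 3.
Row 5 now contains 3, leaving r5c2 = 1.
The 3 cells of cage d must have sum 12, which forces r2c2 = 3.
Cage i needs two cells with sum 6, so r4c3 = 1.
Row 4 already has 1, which forces r4c4 = 3.
Cage i's pair has sum 6, so r5c3 = 5.
The 3 cells of cage a must have sum 8, so r3c3 = 3.
Cage a needs sum 8, which forces r3c4 = 2.
Row 3 already has 3, so r3c5 = 4.
Column 5 already has 4, so r4c5 = 5.
Column 4 already has 2, which forces r5c4 = 4.
Column 5 already has 4; hence r5c5 = 2.
Cage e needs sum 12, so r1c2 = 2.
3 is placed in column 3, leaving r1c3 = 4.
The 4 cells of cage c must have sum 13, which forces r1c5 = 3.
5 is placed in column 5, which forces r2c5 = 1.
2 is placed in column 2, leaving r4c2 = 4.
4 is placed in row 1, so r1c1 = 5.
Cage e needs sum 12, which forces r1c4 = 1.
The 3 cells of cage d must have sum 12; hence r2c1 = 4.
Row 2 already has 1, leaving r2c4 = 5.
4 is placed in row 4, which forces r4c1 = 2.
Filled in: 5 2 4 1 3 / 4 3 2 5 1 / 1 5 3 2 4 / 2 4 1 3 5 / 3 1 5 4 2.

2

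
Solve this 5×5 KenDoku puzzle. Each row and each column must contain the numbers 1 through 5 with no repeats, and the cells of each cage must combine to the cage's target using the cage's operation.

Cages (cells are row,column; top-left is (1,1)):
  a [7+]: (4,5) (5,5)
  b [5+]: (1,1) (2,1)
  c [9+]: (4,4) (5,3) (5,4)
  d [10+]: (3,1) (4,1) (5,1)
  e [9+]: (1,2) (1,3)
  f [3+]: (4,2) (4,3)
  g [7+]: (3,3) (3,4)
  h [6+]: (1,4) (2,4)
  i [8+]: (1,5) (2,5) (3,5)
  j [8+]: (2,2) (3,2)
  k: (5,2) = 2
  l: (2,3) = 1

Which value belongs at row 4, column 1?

4

Cage l is given; hence (2,3) = 1.
Column 3 now contains 1, so (4,3) = 2.
Cage k is given; hence (5,2) = 2.
2 is placed in row 4; hence (4,2) = 1.
Cage c has sum 9, so (5,4) = 1.
Column 2 needs a 4, and only (1,2) is open for it.
Row 1 now contains 4, leaving (1,3) = 5.
Row 1 now contains 4, leaving (1,4) = 2.
The two cells of cage h must have sum 6, so (2,4) = 4.
Column 4 already has 4; hence (3,4) = 3.
Column 4 now contains 3, which forces (4,4) = 5.
Cage b's pair has sum 5, which forces (1,1) = 3.
Cage i needs sum 8; hence (1,5) = 1.
The two cells of cage b must have sum 5, which forces (2,1) = 2.
Cage j needs two cells with sum 8; hence (2,2) = 3.
3 is placed in row 2; hence (2,5) = 5.
Column 1 now contains 2, leaving (3,1) = 1.
Row 3 now contains 3, so (3,2) = 5.
Row 3 now contains 3, which forces (3,3) = 4.
Row 3 now contains 4; hence (3,5) = 2.
3 is placed in column 1, so (4,1) = 4.
Row 4 already has 4, leaving (4,5) = 3.
Cage d needs sum 10, which forces (5,1) = 5.
Cage c needs sum 9, which forces (5,3) = 3.
Column 5 already has 3, leaving (5,5) = 4.
Completed grid: 3 4 5 2 1 / 2 3 1 4 5 / 1 5 4 3 2 / 4 1 2 5 3 / 5 2 3 1 4.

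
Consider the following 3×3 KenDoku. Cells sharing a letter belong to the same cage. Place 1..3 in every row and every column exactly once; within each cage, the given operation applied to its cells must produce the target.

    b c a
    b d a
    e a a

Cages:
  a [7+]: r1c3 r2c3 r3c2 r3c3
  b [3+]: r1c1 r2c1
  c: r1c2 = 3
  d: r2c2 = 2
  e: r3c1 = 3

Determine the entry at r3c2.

Cage c is a single given cell, leaving r1c2 = 3.
Cage d is given; hence r2c2 = 2.
E is a freebie, which forces r3c1 = 3.
Cage a needs sum 7, so r3c2 = 1.
Row 3 now contains 3, leaving r3c3 = 2.
Cage b needs two cells with sum 3, so r1c1 = 2.
Column 3 now contains 2, leaving r1c3 = 1.
2 is placed in row 2, leaving r2c1 = 1.
The 4 cells of cage a must have sum 7, so r2c3 = 3.
Completed grid: 2 3 1 / 1 2 3 / 3 1 2.

1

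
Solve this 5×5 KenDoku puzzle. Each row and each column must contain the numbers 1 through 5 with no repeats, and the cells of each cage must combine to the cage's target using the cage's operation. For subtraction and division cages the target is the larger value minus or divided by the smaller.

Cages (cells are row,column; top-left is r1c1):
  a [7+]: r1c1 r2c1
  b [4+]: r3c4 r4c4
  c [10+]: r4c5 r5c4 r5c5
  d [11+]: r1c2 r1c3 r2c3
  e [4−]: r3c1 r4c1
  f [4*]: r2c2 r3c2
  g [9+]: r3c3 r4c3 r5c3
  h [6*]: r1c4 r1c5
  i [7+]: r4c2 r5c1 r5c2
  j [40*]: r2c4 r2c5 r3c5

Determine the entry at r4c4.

1

The only place for 1 in row 1 is r1c3.
The 3 cells of cage d must have sum 11, which forces r1c2 = 5.
The 3 cells of cage d must have sum 11, leaving r2c3 = 5.
The 3 cells of cage j must have product 40, so r3c5 = 5.
Row 3 now contains 5, leaving r3c1 = 1.
1 is placed in row 3, so r3c2 = 4.
1 is placed in row 3, so r3c4 = 3.
The two cells of cage e must have difference 4; hence r4c1 = 5.
Column 4 already has 3, so r4c4 = 1.
Column 4 already has 3; hence r1c4 = 2.
Cage h needs two cells with product 6, so r1c5 = 3.
Column 2 already has 4; hence r2c2 = 1.
Column 4 now contains 2; hence r2c4 = 4.
Row 2 already has 4, which forces r2c5 = 2.
3 is placed in row 3, leaving r3c3 = 2.
Column 5 now contains 2, which forces r4c5 = 4.
Column 2 already has 1, so r5c2 = 3.
Row 5 now contains 3, leaving r5c3 = 4.
Column 4 already has 4, which forces r5c4 = 5.
Column 5 now contains 2, so r5c5 = 1.
3 is placed in row 1, so r1c1 = 4.
Row 2 already has 4, which forces r2c1 = 3.
3 is placed in column 2, which forces r4c2 = 2.
Row 4 already has 4, which forces r4c3 = 3.
Row 5 already has 4, which forces r5c1 = 2.
The full grid is 4 5 1 2 3 / 3 1 5 4 2 / 1 4 2 3 5 / 5 2 3 1 4 / 2 3 4 5 1.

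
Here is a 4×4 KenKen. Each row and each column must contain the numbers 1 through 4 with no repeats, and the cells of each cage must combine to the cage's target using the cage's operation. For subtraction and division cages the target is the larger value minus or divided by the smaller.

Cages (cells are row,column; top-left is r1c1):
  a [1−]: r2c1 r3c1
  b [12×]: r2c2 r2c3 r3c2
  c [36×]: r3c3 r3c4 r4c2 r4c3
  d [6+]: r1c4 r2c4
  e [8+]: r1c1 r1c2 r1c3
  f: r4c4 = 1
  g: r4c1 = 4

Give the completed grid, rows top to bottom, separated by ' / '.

Cage g is a single given cell, leaving r4c1 = 4.
Cage f is a single given cell, which forces r4c4 = 1.
In row 1, 2 can only go at r1c4, so r1c4 = 2.
Column 4 now contains 2, which forces r2c4 = 4.
The 4 cells of cage c must have product 36; hence r3c3 = 2.
Column 4 now contains 2, so r3c4 = 3.
Cage c has product 36; hence r4c2 = 2.
The 4 cells of cage c must have product 36, which forces r4c3 = 3.
Cage a needs two cells with difference 1, so r2c1 = 2.
The 3 cells of cage b must have product 12, which forces r2c2 = 3.
Column 3 now contains 3, which forces r2c3 = 1.
3 is placed in row 3, which forces r3c1 = 1.
The 3 cells of cage b must have product 12, so r3c2 = 4.
Column 1 now contains 1; hence r1c1 = 3.
4 is placed in column 2; hence r1c2 = 1.
Column 3 now contains 1, so r1c3 = 4.

3 1 4 2 / 2 3 1 4 / 1 4 2 3 / 4 2 3 1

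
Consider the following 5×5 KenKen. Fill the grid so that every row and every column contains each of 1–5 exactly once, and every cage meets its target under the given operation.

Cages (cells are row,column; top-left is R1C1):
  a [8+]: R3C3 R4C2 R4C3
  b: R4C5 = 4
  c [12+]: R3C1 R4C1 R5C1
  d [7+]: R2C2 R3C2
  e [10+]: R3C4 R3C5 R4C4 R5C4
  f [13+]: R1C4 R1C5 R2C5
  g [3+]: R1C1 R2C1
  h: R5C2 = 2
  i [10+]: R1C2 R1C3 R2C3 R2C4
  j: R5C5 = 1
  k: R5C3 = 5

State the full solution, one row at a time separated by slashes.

2 1 4 5 3 / 1 4 3 2 5 / 5 3 1 4 2 / 3 5 2 1 4 / 4 2 5 3 1

Cage b is given, leaving R4C5 = 4.
Cage h is a single given cell, which forces R5C2 = 2.
Cage k is given, so R5C3 = 5.
J is a freebie, which forces R5C5 = 1.
Cage f has sum 13, leaving R1C4 = 5.
Cage f has sum 13, leaving R1C5 = 3.
4 is placed in column 5, which forces R2C5 = 5.
3 is placed in column 5, leaving R3C5 = 2.
Row 3 needs a 5, and only R3C1 is open for it.
5 is placed in column 1, leaving R4C1 = 3.
Row 4 already has 3, which forces R4C4 = 1.
The 3 cells of cage c must have sum 12; hence R5C1 = 4.
Row 5 now contains 4, which forces R5C4 = 3.
The 3 cells of cage a must have sum 8; hence R3C3 = 1.
Column 4 already has 3, leaving R3C4 = 4.
1 is placed in row 4, which forces R4C2 = 5.
1 is placed in row 4, leaving R4C3 = 2.
The 4 cells of cage i must have sum 10, leaving R1C2 = 1.
Column 3 already has 2, leaving R1C3 = 4.
Cage d's pair has sum 7, leaving R2C2 = 4.
Column 3 now contains 1, leaving R2C3 = 3.
Column 4 now contains 4; hence R2C4 = 2.
Row 3 now contains 4, leaving R3C2 = 3.
Row 1 now contains 1; hence R1C1 = 2.
2 is placed in row 2; hence R2C1 = 1.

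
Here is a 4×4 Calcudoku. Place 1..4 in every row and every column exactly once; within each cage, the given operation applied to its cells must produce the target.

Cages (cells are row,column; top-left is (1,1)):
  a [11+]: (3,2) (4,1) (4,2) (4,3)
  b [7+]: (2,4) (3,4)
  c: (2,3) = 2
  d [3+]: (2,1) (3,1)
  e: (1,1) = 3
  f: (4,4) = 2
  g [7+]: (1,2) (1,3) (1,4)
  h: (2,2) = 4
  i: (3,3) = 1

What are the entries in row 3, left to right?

2 3 1 4

Cage e is given, so (1,1) = 3.
Cage h is a single given cell, leaving (2,2) = 4.
Cage c is given; hence (2,3) = 2.
Row 2 already has 4; hence (2,4) = 3.
Cage i is a single given cell, which forces (3,3) = 1.
3 is placed in column 4, so (3,4) = 4.
Cage f is a single given cell, leaving (4,4) = 2.
Cage g needs sum 7, which forces (1,2) = 2.
1 is placed in column 3, which forces (1,3) = 4.
Column 4 now contains 2, leaving (1,4) = 1.
Row 2 already has 2, so (2,1) = 1.
Row 3 now contains 1, which forces (3,1) = 2.
Cage a has sum 11; hence (3,2) = 3.
Cage a has sum 11, leaving (4,1) = 4.
Cage a needs sum 11; hence (4,2) = 1.
Cage a needs sum 11, so (4,3) = 3.
Completed grid: 3 2 4 1 / 1 4 2 3 / 2 3 1 4 / 4 1 3 2.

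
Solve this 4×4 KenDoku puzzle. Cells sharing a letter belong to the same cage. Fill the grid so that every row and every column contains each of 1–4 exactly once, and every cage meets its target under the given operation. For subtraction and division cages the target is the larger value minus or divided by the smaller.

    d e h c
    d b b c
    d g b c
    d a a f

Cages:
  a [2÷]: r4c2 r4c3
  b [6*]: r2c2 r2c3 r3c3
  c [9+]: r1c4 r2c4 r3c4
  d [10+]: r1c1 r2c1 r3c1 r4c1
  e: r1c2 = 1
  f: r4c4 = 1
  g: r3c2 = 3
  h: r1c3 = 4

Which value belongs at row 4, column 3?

2

E is a freebie, so r1c2 = 1.
Cage h is a single given cell, which forces r1c3 = 4.
G is a freebie, which forces r3c2 = 3.
Cage f is a single given cell, leaving r4c4 = 1.
3 is placed in column 2, leaving r2c2 = 2.
Cage b needs product 6, which forces r2c3 = 3.
Row 2 already has 3, which forces r2c4 = 4.
Cage b has product 6, so r3c3 = 1.
Column 4 already has 4; hence r3c4 = 2.
The two cells of cage a must have quotient 2, leaving r4c2 = 4.
Row 4 now contains 1, which forces r4c3 = 2.
The 4 cells of cage d must have sum 10; hence r1c1 = 2.
2 is placed in column 4; hence r1c4 = 3.
Row 2 now contains 4, leaving r2c1 = 1.
2 is placed in row 3; hence r3c1 = 4.
Row 4 now contains 2, which forces r4c1 = 3.
The full grid is 2 1 4 3 / 1 2 3 4 / 4 3 1 2 / 3 4 2 1.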